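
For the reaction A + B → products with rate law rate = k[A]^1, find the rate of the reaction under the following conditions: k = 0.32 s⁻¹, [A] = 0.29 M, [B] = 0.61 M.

0.0928 M/s

Step 1: The rate law is rate = k[A]^1
Step 2: Note that the rate does not depend on [B] (zero order in B).
Step 3: rate = 0.32 × (0.29)^1 = 0.0928 M/s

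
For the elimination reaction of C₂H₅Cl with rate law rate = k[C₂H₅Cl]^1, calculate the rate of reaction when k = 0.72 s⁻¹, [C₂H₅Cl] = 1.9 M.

1.368 M/s

Step 1: Identify the rate law: rate = k[C₂H₅Cl]^1
Step 2: Substitute values: rate = 0.72 × (1.9)^1
Step 3: Calculate: rate = 0.72 × 1.9 = 1.368 M/s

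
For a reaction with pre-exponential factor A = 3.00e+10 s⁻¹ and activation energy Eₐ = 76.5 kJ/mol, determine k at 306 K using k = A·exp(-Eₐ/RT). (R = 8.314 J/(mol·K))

2.62e-03 s⁻¹

Step 1: Use the Arrhenius equation: k = A × exp(-Eₐ/RT)
Step 2: Convert Eₐ to J/mol: 76.5 kJ/mol = 76500 J/mol
Step 3: Calculate the exponent: -Eₐ/(RT) = -76500/(8.314 × 306) = -30.06976
Step 4: k = 3.00e+10 × exp(-30.06976)
Step 5: k = 3.00e+10 × 8.72708e-14 = 2.6181e-03 s⁻¹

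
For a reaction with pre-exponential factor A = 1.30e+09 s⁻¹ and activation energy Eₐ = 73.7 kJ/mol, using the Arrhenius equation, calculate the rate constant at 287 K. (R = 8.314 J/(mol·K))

5.01e-05 s⁻¹

Step 1: Use the Arrhenius equation: k = A × exp(-Eₐ/RT)
Step 2: Convert Eₐ to J/mol: 73.7 kJ/mol = 73700 J/mol
Step 3: Calculate the exponent: -Eₐ/(RT) = -73700/(8.314 × 287) = -30.88699
Step 4: k = 1.30e+09 × exp(-30.88699)
Step 5: k = 1.30e+09 × 3.85435e-14 = 5.0107e-05 s⁻¹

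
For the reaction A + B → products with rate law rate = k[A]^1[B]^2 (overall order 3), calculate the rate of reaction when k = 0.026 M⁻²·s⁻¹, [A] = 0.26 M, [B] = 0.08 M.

4.326e-05 M/s

Step 1: The rate law is rate = k[A]^1[B]^2, overall order = 1+2 = 3
Step 2: Substitute values: rate = 0.026 × (0.26)^1 × (0.08)^2
Step 3: rate = 0.026 × 0.26 × 0.0064 = 4.3264e-05 M/s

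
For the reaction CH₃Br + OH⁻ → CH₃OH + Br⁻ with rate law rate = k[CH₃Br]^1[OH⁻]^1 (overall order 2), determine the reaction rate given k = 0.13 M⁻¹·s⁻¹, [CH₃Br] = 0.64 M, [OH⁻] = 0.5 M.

0.0416 M/s

Step 1: The rate law is rate = k[CH₃Br]^1[OH⁻]^1, overall order = 1+1 = 2
Step 2: Substitute values: rate = 0.13 × (0.64)^1 × (0.5)^1
Step 3: rate = 0.13 × 0.64 × 0.5 = 0.0416 M/s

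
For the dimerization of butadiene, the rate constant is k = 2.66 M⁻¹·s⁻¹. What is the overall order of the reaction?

second order (2)

Step 1: The units of k for an nth-order reaction are (concentration)^(1-n)·(time)⁻¹.
Step 2: Here k has units M⁻¹·s⁻¹, so the concentration exponent is -1.
Step 3: 1 - n = -1 ⇒ n = 2. The reaction is second order.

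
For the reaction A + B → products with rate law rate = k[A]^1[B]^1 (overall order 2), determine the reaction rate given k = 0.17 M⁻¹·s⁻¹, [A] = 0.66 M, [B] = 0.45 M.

0.05049 M/s

Step 1: The rate law is rate = k[A]^1[B]^1, overall order = 1+1 = 2
Step 2: Substitute values: rate = 0.17 × (0.66)^1 × (0.45)^1
Step 3: rate = 0.17 × 0.66 × 0.45 = 0.05049 M/s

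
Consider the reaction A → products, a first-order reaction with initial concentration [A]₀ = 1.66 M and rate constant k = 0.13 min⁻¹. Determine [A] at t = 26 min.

0.05652 M

Step 1: For a first-order reaction: [A] = [A]₀ × e^(-kt)
Step 2: [A] = 1.66 × e^(-0.13 × 26)
Step 3: [A] = 1.66 × e^(-3.38)
Step 4: [A] = 1.66 × 0.0340475 = 0.05652 M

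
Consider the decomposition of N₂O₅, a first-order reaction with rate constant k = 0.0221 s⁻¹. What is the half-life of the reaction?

31.36 s

Step 1: For a first-order reaction, t₁/₂ = ln(2)/k
Step 2: t₁/₂ = ln(2)/0.0221
Step 3: t₁/₂ = 0.6931/0.0221 = 31.36 s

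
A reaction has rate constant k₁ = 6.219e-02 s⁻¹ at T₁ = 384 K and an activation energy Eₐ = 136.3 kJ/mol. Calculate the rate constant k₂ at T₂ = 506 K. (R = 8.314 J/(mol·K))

1.837e+03 s⁻¹

Step 1: Use the two-temperature Arrhenius form: ln(k₂/k₁) = -Eₐ/R × (1/T₂ - 1/T₁)
Step 2: Convert Eₐ to J/mol: 136.3 kJ/mol = 136300 J/mol
Step 3: 1/T₂ - 1/T₁ = 1/506 - 1/384 = -6.278821e-04 K⁻¹
Step 4: ln(k₂/k₁) = -136300/8.314 × -6.278821e-04 = 10.29352
Step 5: k₂ = k₁ × exp(10.29352) = 6.219e-02 × 2.95406e+04 = 1.837e+03 s⁻¹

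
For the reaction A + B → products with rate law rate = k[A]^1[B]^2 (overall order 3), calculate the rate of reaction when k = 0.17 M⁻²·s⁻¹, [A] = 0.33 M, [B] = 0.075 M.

0.0003156 M/s

Step 1: The rate law is rate = k[A]^1[B]^2, overall order = 1+2 = 3
Step 2: Substitute values: rate = 0.17 × (0.33)^1 × (0.075)^2
Step 3: rate = 0.17 × 0.33 × 0.005625 = 0.000315563 M/s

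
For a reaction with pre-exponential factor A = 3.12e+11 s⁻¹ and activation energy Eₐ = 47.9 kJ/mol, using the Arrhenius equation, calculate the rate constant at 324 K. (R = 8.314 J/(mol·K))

5.91e+03 s⁻¹

Step 1: Use the Arrhenius equation: k = A × exp(-Eₐ/RT)
Step 2: Convert Eₐ to J/mol: 47.9 kJ/mol = 47900 J/mol
Step 3: Calculate the exponent: -Eₐ/(RT) = -47900/(8.314 × 324) = -17.78199
Step 4: k = 3.12e+11 × exp(-17.78199)
Step 5: k = 3.12e+11 × 1.89400e-08 = 5.9093e+03 s⁻¹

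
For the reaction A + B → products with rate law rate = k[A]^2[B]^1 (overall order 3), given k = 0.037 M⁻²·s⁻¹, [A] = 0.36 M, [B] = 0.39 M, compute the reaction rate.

0.00187 M/s

Step 1: The rate law is rate = k[A]^2[B]^1, overall order = 2+1 = 3
Step 2: Substitute values: rate = 0.037 × (0.36)^2 × (0.39)^1
Step 3: rate = 0.037 × 0.1296 × 0.39 = 0.00187013 M/s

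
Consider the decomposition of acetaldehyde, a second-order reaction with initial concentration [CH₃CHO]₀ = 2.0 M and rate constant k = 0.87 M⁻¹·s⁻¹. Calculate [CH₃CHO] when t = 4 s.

0.2513 M

Step 1: For a second-order reaction: 1/[CH₃CHO] = 1/[CH₃CHO]₀ + kt
Step 2: 1/[CH₃CHO] = 1/2.0 + 0.87 × 4
Step 3: 1/[CH₃CHO] = 0.5 + 3.48 = 3.98
Step 4: [CH₃CHO] = 1/3.98 = 0.2513 M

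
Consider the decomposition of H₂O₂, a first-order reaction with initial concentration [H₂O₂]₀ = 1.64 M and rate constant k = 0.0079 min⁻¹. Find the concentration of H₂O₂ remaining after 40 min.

1.196 M

Step 1: For a first-order reaction: [H₂O₂] = [H₂O₂]₀ × e^(-kt)
Step 2: [H₂O₂] = 1.64 × e^(-0.0079 × 40)
Step 3: [H₂O₂] = 1.64 × e^(-0.316)
Step 4: [H₂O₂] = 1.64 × 0.729059 = 1.196 M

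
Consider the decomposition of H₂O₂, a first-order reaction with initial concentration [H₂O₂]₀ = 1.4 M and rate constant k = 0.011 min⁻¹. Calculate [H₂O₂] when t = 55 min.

0.7645 M

Step 1: For a first-order reaction: [H₂O₂] = [H₂O₂]₀ × e^(-kt)
Step 2: [H₂O₂] = 1.4 × e^(-0.011 × 55)
Step 3: [H₂O₂] = 1.4 × e^(-0.605)
Step 4: [H₂O₂] = 1.4 × 0.546074 = 0.7645 M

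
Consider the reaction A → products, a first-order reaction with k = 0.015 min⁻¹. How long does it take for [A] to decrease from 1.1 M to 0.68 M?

32.06 min

Step 1: For first-order: t = ln([A]₀/[A])/k
Step 2: t = ln(1.1/0.68)/0.015
Step 3: t = ln(1.618)/0.015
Step 4: t = 0.481/0.015 = 32.06 min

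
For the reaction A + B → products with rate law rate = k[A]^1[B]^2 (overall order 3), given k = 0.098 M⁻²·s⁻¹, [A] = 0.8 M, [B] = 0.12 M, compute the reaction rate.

0.001129 M/s

Step 1: The rate law is rate = k[A]^1[B]^2, overall order = 1+2 = 3
Step 2: Substitute values: rate = 0.098 × (0.8)^1 × (0.12)^2
Step 3: rate = 0.098 × 0.8 × 0.0144 = 0.00112896 M/s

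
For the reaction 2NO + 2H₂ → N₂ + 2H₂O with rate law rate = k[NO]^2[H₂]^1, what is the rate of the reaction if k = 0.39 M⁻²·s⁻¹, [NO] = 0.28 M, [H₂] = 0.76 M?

0.02324 M/s

Step 1: The rate law is rate = k[NO]^2[H₂]^1
Step 2: Substitute: rate = 0.39 × (0.28)^2 × (0.76)^1
Step 3: rate = 0.39 × 0.0784 × 0.76 = 0.0232378 M/s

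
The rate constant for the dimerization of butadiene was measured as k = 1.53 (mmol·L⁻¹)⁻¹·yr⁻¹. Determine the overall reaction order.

second order (2)

Step 1: The units of k for an nth-order reaction are (concentration)^(1-n)·(time)⁻¹.
Step 2: Here k has units (mmol·L⁻¹)⁻¹·yr⁻¹, so the concentration exponent is -1.
Step 3: 1 - n = -1 ⇒ n = 2. The reaction is second order.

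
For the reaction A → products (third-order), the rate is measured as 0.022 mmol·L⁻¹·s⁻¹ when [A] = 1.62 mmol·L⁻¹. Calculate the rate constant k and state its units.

0.005175 (mmol·L⁻¹)⁻²·s⁻¹

Step 1: rate = k[A]^3, so k = rate / [A]^3.
Step 2: k = 0.022 / (1.62)^3 = 0.022 / 4.252.
Step 3: k = 0.005175 (mmol·L⁻¹)⁻²·s⁻¹.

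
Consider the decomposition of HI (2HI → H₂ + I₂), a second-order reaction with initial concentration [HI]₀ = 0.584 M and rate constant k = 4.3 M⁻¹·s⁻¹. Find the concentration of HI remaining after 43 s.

0.005359 M

Step 1: For a second-order reaction: 1/[HI] = 1/[HI]₀ + kt
Step 2: 1/[HI] = 1/0.584 + 4.3 × 43
Step 3: 1/[HI] = 1.712 + 184.9 = 186.6
Step 4: [HI] = 1/186.6 = 0.005359 M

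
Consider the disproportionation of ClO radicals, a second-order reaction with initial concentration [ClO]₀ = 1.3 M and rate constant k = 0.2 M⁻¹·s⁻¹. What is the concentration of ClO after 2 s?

0.8553 M

Step 1: For a second-order reaction: 1/[ClO] = 1/[ClO]₀ + kt
Step 2: 1/[ClO] = 1/1.3 + 0.2 × 2
Step 3: 1/[ClO] = 0.7692 + 0.4 = 1.169
Step 4: [ClO] = 1/1.169 = 0.8553 M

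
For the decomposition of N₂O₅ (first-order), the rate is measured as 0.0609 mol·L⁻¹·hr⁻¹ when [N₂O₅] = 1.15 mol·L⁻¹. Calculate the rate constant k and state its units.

0.05296 hr⁻¹

Step 1: rate = k[N₂O₅]^1, so k = rate / [N₂O₅]^1.
Step 2: k = 0.0609 / (1.15)^1 = 0.0609 / 1.15.
Step 3: k = 0.05296 hr⁻¹.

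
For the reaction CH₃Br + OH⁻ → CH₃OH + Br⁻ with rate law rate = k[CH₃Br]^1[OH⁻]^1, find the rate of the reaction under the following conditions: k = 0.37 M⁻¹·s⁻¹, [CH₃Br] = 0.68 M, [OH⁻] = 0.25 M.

0.0629 M/s

Step 1: The rate law is rate = k[CH₃Br]^1[OH⁻]^1
Step 2: Substitute: rate = 0.37 × (0.68)^1 × (0.25)^1
Step 3: rate = 0.37 × 0.68 × 0.25 = 0.0629 M/s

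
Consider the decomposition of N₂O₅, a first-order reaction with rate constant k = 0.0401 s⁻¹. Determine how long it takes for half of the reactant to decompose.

17.29 s

Step 1: For a first-order reaction, t₁/₂ = ln(2)/k
Step 2: t₁/₂ = ln(2)/0.0401
Step 3: t₁/₂ = 0.6931/0.0401 = 17.29 s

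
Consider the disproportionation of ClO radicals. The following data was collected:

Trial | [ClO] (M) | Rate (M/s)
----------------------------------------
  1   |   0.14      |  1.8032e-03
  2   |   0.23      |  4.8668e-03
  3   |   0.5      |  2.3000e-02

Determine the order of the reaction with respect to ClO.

second order (2)

Step 1: Compare trials to find order n where rate₂/rate₁ = ([ClO]₂/[ClO]₁)^n
Step 2: rate₂/rate₁ = 4.8668e-03/1.8032e-03 = 2.699
Step 3: [ClO]₂/[ClO]₁ = 0.23/0.14 = 1.643
Step 4: n = ln(2.699)/ln(1.643) = 2.00 ≈ 2
Step 5: The reaction is second order in ClO.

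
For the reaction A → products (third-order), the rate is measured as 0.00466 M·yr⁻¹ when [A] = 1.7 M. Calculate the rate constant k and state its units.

0.0009485 M⁻²·yr⁻¹

Step 1: rate = k[A]^3, so k = rate / [A]^3.
Step 2: k = 0.00466 / (1.7)^3 = 0.00466 / 4.913.
Step 3: k = 0.0009485 M⁻²·yr⁻¹.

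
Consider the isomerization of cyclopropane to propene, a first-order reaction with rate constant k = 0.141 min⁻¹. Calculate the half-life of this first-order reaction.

4.916 min

Step 1: For a first-order reaction, t₁/₂ = ln(2)/k
Step 2: t₁/₂ = ln(2)/0.141
Step 3: t₁/₂ = 0.6931/0.141 = 4.916 min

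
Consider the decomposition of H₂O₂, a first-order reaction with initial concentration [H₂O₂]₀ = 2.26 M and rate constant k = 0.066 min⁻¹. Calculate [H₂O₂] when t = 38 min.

0.184 M

Step 1: For a first-order reaction: [H₂O₂] = [H₂O₂]₀ × e^(-kt)
Step 2: [H₂O₂] = 2.26 × e^(-0.066 × 38)
Step 3: [H₂O₂] = 2.26 × e^(-2.508)
Step 4: [H₂O₂] = 2.26 × 0.0814309 = 0.184 M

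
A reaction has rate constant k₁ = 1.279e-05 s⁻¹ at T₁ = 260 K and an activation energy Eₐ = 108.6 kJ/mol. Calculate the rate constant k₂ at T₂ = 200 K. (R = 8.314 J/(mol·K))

3.641e-12 s⁻¹

Step 1: Use the two-temperature Arrhenius form: ln(k₂/k₁) = -Eₐ/R × (1/T₂ - 1/T₁)
Step 2: Convert Eₐ to J/mol: 108.6 kJ/mol = 108600 J/mol
Step 3: 1/T₂ - 1/T₁ = 1/200 - 1/260 = 1.153846e-03 K⁻¹
Step 4: ln(k₂/k₁) = -108600/8.314 × 1.153846e-03 = -15.07189
Step 5: k₂ = k₁ × exp(-15.07189) = 1.279e-05 × 2.84683e-07 = 3.641e-12 s⁻¹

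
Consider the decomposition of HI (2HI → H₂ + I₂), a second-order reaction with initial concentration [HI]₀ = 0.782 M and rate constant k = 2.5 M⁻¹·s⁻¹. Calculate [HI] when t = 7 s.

0.05325 M

Step 1: For a second-order reaction: 1/[HI] = 1/[HI]₀ + kt
Step 2: 1/[HI] = 1/0.782 + 2.5 × 7
Step 3: 1/[HI] = 1.279 + 17.5 = 18.78
Step 4: [HI] = 1/18.78 = 0.05325 M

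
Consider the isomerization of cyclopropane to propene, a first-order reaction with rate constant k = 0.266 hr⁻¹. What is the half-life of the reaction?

2.606 hr

Step 1: For a first-order reaction, t₁/₂ = ln(2)/k
Step 2: t₁/₂ = ln(2)/0.266
Step 3: t₁/₂ = 0.6931/0.266 = 2.606 hr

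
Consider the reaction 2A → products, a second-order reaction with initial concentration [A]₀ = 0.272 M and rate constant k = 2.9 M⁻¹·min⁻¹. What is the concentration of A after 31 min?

0.01069 M

Step 1: For a second-order reaction: 1/[A] = 1/[A]₀ + kt
Step 2: 1/[A] = 1/0.272 + 2.9 × 31
Step 3: 1/[A] = 3.676 + 89.9 = 93.58
Step 4: [A] = 1/93.58 = 0.01069 M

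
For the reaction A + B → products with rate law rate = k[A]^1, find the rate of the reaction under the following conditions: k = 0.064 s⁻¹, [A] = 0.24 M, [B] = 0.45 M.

0.01536 M/s

Step 1: The rate law is rate = k[A]^1
Step 2: Note that the rate does not depend on [B] (zero order in B).
Step 3: rate = 0.064 × (0.24)^1 = 0.01536 M/s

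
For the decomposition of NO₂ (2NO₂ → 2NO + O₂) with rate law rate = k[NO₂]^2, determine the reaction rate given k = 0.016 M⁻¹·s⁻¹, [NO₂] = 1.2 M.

0.02304 M/s

Step 1: Identify the rate law: rate = k[NO₂]^2
Step 2: Substitute values: rate = 0.016 × (1.2)^2
Step 3: Calculate: rate = 0.016 × 1.44 = 0.02304 M/s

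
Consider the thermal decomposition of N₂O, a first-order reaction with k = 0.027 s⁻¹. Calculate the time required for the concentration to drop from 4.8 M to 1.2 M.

51.34 s

Step 1: For first-order: t = ln([N₂O]₀/[N₂O])/k
Step 2: t = ln(4.8/1.2)/0.027
Step 3: t = ln(4)/0.027
Step 4: t = 1.386/0.027 = 51.34 s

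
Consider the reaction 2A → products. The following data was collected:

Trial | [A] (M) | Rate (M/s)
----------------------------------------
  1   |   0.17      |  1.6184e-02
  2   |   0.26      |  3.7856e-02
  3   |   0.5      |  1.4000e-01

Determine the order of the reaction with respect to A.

second order (2)

Step 1: Compare trials to find order n where rate₂/rate₁ = ([A]₂/[A]₁)^n
Step 2: rate₂/rate₁ = 3.7856e-02/1.6184e-02 = 2.339
Step 3: [A]₂/[A]₁ = 0.26/0.17 = 1.529
Step 4: n = ln(2.339)/ln(1.529) = 2.00 ≈ 2
Step 5: The reaction is second order in A.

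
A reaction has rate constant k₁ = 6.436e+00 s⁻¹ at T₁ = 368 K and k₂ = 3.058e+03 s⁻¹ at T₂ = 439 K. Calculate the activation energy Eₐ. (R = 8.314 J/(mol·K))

116.6 kJ/mol

Step 1: Use the two-temperature Arrhenius form: ln(k₂/k₁) = -Eₐ/R × (1/T₂ - 1/T₁)
Step 2: ln(k₂/k₁) = ln(3.058e+03/6.436e+00) = ln(475.14) = 6.16361
Step 3: 1/T₂ - 1/T₁ = 1/439 - 1/368 = -4.394870e-04 K⁻¹
Step 4: Eₐ = -R × ln(k₂/k₁) / (1/T₂ - 1/T₁) = -8.314 × 6.16361 / -4.394870e-04
Step 5: Eₐ = 1.1660e+05 J/mol = 116.6 kJ/mol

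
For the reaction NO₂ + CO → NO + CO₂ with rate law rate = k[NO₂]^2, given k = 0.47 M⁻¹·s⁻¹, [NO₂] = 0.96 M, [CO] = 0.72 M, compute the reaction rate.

0.4332 M/s

Step 1: The rate law is rate = k[NO₂]^2
Step 2: Note that the rate does not depend on [CO] (zero order in CO).
Step 3: rate = 0.47 × (0.96)^2 = 0.433152 M/s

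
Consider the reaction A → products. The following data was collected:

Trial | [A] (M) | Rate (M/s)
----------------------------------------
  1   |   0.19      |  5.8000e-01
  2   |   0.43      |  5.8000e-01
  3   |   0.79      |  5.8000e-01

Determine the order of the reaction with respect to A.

zeroth order (0)

Step 1: Compare trials - when concentration changes, rate stays constant.
Step 2: rate₂/rate₁ = 5.8000e-01/5.8000e-01 = 1
Step 3: [A]₂/[A]₁ = 0.43/0.19 = 2.263
Step 4: Since rate ratio ≈ (conc ratio)^0, the reaction is zeroth order.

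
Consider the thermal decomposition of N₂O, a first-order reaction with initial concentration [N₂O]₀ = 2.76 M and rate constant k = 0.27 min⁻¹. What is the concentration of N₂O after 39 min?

7.375e-05 M

Step 1: For a first-order reaction: [N₂O] = [N₂O]₀ × e^(-kt)
Step 2: [N₂O] = 2.76 × e^(-0.27 × 39)
Step 3: [N₂O] = 2.76 × e^(-10.53)
Step 4: [N₂O] = 2.76 × 2.67226e-05 = 7.375e-05 M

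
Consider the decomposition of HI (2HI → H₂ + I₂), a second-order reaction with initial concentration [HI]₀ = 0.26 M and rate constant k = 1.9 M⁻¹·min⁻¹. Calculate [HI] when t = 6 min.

0.06559 M

Step 1: For a second-order reaction: 1/[HI] = 1/[HI]₀ + kt
Step 2: 1/[HI] = 1/0.26 + 1.9 × 6
Step 3: 1/[HI] = 3.846 + 11.4 = 15.25
Step 4: [HI] = 1/15.25 = 0.06559 M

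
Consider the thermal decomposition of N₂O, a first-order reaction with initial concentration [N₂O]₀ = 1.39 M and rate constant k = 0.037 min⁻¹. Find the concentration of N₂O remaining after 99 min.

0.03566 M

Step 1: For a first-order reaction: [N₂O] = [N₂O]₀ × e^(-kt)
Step 2: [N₂O] = 1.39 × e^(-0.037 × 99)
Step 3: [N₂O] = 1.39 × e^(-3.663)
Step 4: [N₂O] = 1.39 × 0.0256554 = 0.03566 M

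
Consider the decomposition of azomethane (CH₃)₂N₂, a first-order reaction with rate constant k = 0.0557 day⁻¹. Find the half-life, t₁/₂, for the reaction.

12.44 day

Step 1: For a first-order reaction, t₁/₂ = ln(2)/k
Step 2: t₁/₂ = ln(2)/0.0557
Step 3: t₁/₂ = 0.6931/0.0557 = 12.44 day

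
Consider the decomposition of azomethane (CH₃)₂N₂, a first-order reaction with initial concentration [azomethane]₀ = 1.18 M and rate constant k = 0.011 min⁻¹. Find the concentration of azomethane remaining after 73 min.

0.5286 M

Step 1: For a first-order reaction: [azomethane] = [azomethane]₀ × e^(-kt)
Step 2: [azomethane] = 1.18 × e^(-0.011 × 73)
Step 3: [azomethane] = 1.18 × e^(-0.803)
Step 4: [azomethane] = 1.18 × 0.447983 = 0.5286 M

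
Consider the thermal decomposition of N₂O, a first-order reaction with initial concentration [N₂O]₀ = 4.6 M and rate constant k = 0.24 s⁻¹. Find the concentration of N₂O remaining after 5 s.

1.385 M

Step 1: For a first-order reaction: [N₂O] = [N₂O]₀ × e^(-kt)
Step 2: [N₂O] = 4.6 × e^(-0.24 × 5)
Step 3: [N₂O] = 4.6 × e^(-1.2)
Step 4: [N₂O] = 4.6 × 0.301194 = 1.385 M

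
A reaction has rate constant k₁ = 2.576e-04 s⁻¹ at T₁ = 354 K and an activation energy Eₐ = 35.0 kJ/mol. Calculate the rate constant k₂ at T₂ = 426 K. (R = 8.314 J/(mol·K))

1.922e-03 s⁻¹

Step 1: Use the two-temperature Arrhenius form: ln(k₂/k₁) = -Eₐ/R × (1/T₂ - 1/T₁)
Step 2: Convert Eₐ to J/mol: 35.0 kJ/mol = 35000 J/mol
Step 3: 1/T₂ - 1/T₁ = 1/426 - 1/354 = -4.774409e-04 K⁻¹
Step 4: ln(k₂/k₁) = -35000/8.314 × -4.774409e-04 = 2.00991
Step 5: k₂ = k₁ × exp(2.00991) = 2.576e-04 × 7.46265e+00 = 1.922e-03 s⁻¹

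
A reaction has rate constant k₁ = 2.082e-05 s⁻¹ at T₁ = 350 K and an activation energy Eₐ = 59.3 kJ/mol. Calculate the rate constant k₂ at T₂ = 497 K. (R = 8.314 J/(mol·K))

8.634e-03 s⁻¹

Step 1: Use the two-temperature Arrhenius form: ln(k₂/k₁) = -Eₐ/R × (1/T₂ - 1/T₁)
Step 2: Convert Eₐ to J/mol: 59.3 kJ/mol = 59300 J/mol
Step 3: 1/T₂ - 1/T₁ = 1/497 - 1/350 = -8.450704e-04 K⁻¹
Step 4: ln(k₂/k₁) = -59300/8.314 × -8.450704e-04 = 6.02750
Step 5: k₂ = k₁ × exp(6.02750) = 2.082e-05 × 4.14677e+02 = 8.634e-03 s⁻¹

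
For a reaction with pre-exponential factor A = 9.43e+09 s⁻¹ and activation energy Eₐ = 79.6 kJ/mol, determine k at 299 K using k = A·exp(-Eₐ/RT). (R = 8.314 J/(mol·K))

1.17e-04 s⁻¹

Step 1: Use the Arrhenius equation: k = A × exp(-Eₐ/RT)
Step 2: Convert Eₐ to J/mol: 79.6 kJ/mol = 79600 J/mol
Step 3: Calculate the exponent: -Eₐ/(RT) = -79600/(8.314 × 299) = -32.02078
Step 4: k = 9.43e+09 × exp(-32.02078)
Step 5: k = 9.43e+09 × 1.24037e-14 = 1.1697e-04 s⁻¹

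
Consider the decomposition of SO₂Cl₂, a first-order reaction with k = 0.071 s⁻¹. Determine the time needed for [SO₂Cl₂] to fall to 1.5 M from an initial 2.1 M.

4.739 s

Step 1: For first-order: t = ln([SO₂Cl₂]₀/[SO₂Cl₂])/k
Step 2: t = ln(2.1/1.5)/0.071
Step 3: t = ln(1.4)/0.071
Step 4: t = 0.3365/0.071 = 4.739 s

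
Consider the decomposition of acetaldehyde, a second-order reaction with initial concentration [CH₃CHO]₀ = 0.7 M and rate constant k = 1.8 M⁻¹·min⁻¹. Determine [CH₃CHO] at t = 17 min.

0.03122 M

Step 1: For a second-order reaction: 1/[CH₃CHO] = 1/[CH₃CHO]₀ + kt
Step 2: 1/[CH₃CHO] = 1/0.7 + 1.8 × 17
Step 3: 1/[CH₃CHO] = 1.429 + 30.6 = 32.03
Step 4: [CH₃CHO] = 1/32.03 = 0.03122 M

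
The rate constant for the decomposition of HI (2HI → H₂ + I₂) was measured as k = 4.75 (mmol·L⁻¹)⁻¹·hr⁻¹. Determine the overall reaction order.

second order (2)

Step 1: The units of k for an nth-order reaction are (concentration)^(1-n)·(time)⁻¹.
Step 2: Here k has units (mmol·L⁻¹)⁻¹·hr⁻¹, so the concentration exponent is -1.
Step 3: 1 - n = -1 ⇒ n = 2. The reaction is second order.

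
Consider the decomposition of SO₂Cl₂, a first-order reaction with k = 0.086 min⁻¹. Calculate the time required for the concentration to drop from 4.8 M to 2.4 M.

8.06 min

Step 1: For first-order: t = ln([SO₂Cl₂]₀/[SO₂Cl₂])/k
Step 2: t = ln(4.8/2.4)/0.086
Step 3: t = ln(2)/0.086
Step 4: t = 0.6931/0.086 = 8.06 min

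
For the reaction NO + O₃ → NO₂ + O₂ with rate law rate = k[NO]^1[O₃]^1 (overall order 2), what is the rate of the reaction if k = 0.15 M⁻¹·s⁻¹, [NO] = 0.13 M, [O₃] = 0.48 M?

0.00936 M/s

Step 1: The rate law is rate = k[NO]^1[O₃]^1, overall order = 1+1 = 2
Step 2: Substitute values: rate = 0.15 × (0.13)^1 × (0.48)^1
Step 3: rate = 0.15 × 0.13 × 0.48 = 0.00936 M/s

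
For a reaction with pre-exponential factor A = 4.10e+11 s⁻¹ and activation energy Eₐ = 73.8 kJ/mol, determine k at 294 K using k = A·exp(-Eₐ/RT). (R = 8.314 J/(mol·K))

3.16e-02 s⁻¹

Step 1: Use the Arrhenius equation: k = A × exp(-Eₐ/RT)
Step 2: Convert Eₐ to J/mol: 73.8 kJ/mol = 73800 J/mol
Step 3: Calculate the exponent: -Eₐ/(RT) = -73800/(8.314 × 294) = -30.19250
Step 4: k = 4.10e+11 × exp(-30.19250)
Step 5: k = 4.10e+11 × 7.71905e-14 = 3.1648e-02 s⁻¹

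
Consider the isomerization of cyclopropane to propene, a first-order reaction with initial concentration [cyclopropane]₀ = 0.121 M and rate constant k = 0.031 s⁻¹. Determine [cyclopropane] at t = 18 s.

0.06925 M

Step 1: For a first-order reaction: [cyclopropane] = [cyclopropane]₀ × e^(-kt)
Step 2: [cyclopropane] = 0.121 × e^(-0.031 × 18)
Step 3: [cyclopropane] = 0.121 × e^(-0.558)
Step 4: [cyclopropane] = 0.121 × 0.572353 = 0.06925 M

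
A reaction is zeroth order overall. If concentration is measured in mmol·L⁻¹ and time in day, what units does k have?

mmol·L⁻¹·day⁻¹

Step 1: For overall order n, rate = k × (concentration)^n.
Step 2: Rate has units mmol·L⁻¹·day⁻¹; concentration term has units (mmol·L⁻¹)^0.
Step 3: k = rate / (concentration)^n, so units of k = (mmol·L⁻¹)^(1-0)·day⁻¹ = mmol·L⁻¹·day⁻¹.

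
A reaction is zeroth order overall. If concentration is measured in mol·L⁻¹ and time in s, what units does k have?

mol·L⁻¹·s⁻¹

Step 1: For overall order n, rate = k × (concentration)^n.
Step 2: Rate has units mol·L⁻¹·s⁻¹; concentration term has units (mol·L⁻¹)^0.
Step 3: k = rate / (concentration)^n, so units of k = (mol·L⁻¹)^(1-0)·s⁻¹ = mol·L⁻¹·s⁻¹.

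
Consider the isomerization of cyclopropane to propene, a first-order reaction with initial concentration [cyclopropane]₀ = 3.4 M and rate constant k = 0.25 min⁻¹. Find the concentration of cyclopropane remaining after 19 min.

0.02942 M

Step 1: For a first-order reaction: [cyclopropane] = [cyclopropane]₀ × e^(-kt)
Step 2: [cyclopropane] = 3.4 × e^(-0.25 × 19)
Step 3: [cyclopropane] = 3.4 × e^(-4.75)
Step 4: [cyclopropane] = 3.4 × 0.0086517 = 0.02942 M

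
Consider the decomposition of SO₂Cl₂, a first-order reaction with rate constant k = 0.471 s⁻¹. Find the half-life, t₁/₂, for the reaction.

1.472 s

Step 1: For a first-order reaction, t₁/₂ = ln(2)/k
Step 2: t₁/₂ = ln(2)/0.471
Step 3: t₁/₂ = 0.6931/0.471 = 1.472 s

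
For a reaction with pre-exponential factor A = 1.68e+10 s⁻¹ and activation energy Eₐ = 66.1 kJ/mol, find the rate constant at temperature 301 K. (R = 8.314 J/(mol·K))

5.68e-02 s⁻¹

Step 1: Use the Arrhenius equation: k = A × exp(-Eₐ/RT)
Step 2: Convert Eₐ to J/mol: 66.1 kJ/mol = 66100 J/mol
Step 3: Calculate the exponent: -Eₐ/(RT) = -66100/(8.314 × 301) = -26.41344
Step 4: k = 1.68e+10 × exp(-26.41344)
Step 5: k = 1.68e+10 × 3.37900e-12 = 5.6767e-02 s⁻¹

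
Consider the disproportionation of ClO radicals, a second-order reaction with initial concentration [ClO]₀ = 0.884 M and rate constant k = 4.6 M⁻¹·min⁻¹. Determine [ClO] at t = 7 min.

0.03 M

Step 1: For a second-order reaction: 1/[ClO] = 1/[ClO]₀ + kt
Step 2: 1/[ClO] = 1/0.884 + 4.6 × 7
Step 3: 1/[ClO] = 1.131 + 32.2 = 33.33
Step 4: [ClO] = 1/33.33 = 0.03 M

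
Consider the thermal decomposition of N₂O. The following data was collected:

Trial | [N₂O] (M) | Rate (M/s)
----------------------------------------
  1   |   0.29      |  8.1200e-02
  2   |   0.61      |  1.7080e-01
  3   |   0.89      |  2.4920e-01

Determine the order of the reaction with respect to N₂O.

first order (1)

Step 1: Compare trials to find order n where rate₂/rate₁ = ([N₂O]₂/[N₂O]₁)^n
Step 2: rate₂/rate₁ = 1.7080e-01/8.1200e-02 = 2.103
Step 3: [N₂O]₂/[N₂O]₁ = 0.61/0.29 = 2.103
Step 4: n = ln(2.103)/ln(2.103) = 1.00 ≈ 1
Step 5: The reaction is first order in N₂O.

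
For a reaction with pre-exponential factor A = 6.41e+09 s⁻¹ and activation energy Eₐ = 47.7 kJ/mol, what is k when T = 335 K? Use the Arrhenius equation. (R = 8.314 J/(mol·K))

2.34e+02 s⁻¹

Step 1: Use the Arrhenius equation: k = A × exp(-Eₐ/RT)
Step 2: Convert Eₐ to J/mol: 47.7 kJ/mol = 47700 J/mol
Step 3: Calculate the exponent: -Eₐ/(RT) = -47700/(8.314 × 335) = -17.12630
Step 4: k = 6.41e+09 × exp(-17.12630)
Step 5: k = 6.41e+09 × 3.64874e-08 = 2.3388e+02 s⁻¹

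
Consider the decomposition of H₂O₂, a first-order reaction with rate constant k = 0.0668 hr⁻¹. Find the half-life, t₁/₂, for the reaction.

10.38 hr

Step 1: For a first-order reaction, t₁/₂ = ln(2)/k
Step 2: t₁/₂ = ln(2)/0.0668
Step 3: t₁/₂ = 0.6931/0.0668 = 10.38 hr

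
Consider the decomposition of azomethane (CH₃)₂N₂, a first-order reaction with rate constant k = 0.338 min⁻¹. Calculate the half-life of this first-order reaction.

2.051 min

Step 1: For a first-order reaction, t₁/₂ = ln(2)/k
Step 2: t₁/₂ = ln(2)/0.338
Step 3: t₁/₂ = 0.6931/0.338 = 2.051 min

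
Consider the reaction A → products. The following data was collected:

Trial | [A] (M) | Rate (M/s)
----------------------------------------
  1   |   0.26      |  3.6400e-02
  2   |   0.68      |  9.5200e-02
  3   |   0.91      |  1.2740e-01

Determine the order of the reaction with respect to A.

first order (1)

Step 1: Compare trials to find order n where rate₂/rate₁ = ([A]₂/[A]₁)^n
Step 2: rate₂/rate₁ = 9.5200e-02/3.6400e-02 = 2.615
Step 3: [A]₂/[A]₁ = 0.68/0.26 = 2.615
Step 4: n = ln(2.615)/ln(2.615) = 1.00 ≈ 1
Step 5: The reaction is first order in A.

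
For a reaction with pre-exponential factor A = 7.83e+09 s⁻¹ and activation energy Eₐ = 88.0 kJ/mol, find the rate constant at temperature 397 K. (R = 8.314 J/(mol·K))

2.06e-02 s⁻¹

Step 1: Use the Arrhenius equation: k = A × exp(-Eₐ/RT)
Step 2: Convert Eₐ to J/mol: 88.0 kJ/mol = 88000 J/mol
Step 3: Calculate the exponent: -Eₐ/(RT) = -88000/(8.314 × 397) = -26.66135
Step 4: k = 7.83e+09 × exp(-26.66135)
Step 5: k = 7.83e+09 × 2.63708e-12 = 2.0648e-02 s⁻¹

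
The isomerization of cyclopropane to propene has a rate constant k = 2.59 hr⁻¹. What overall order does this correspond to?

first order (1)

Step 1: The units of k for an nth-order reaction are (concentration)^(1-n)·(time)⁻¹.
Step 2: Here k has units hr⁻¹, so the concentration exponent is 0.
Step 3: 1 - n = 0 ⇒ n = 1. The reaction is first order.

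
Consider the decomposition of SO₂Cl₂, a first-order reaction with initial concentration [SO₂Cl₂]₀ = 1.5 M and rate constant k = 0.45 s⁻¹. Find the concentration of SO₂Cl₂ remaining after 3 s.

0.3889 M

Step 1: For a first-order reaction: [SO₂Cl₂] = [SO₂Cl₂]₀ × e^(-kt)
Step 2: [SO₂Cl₂] = 1.5 × e^(-0.45 × 3)
Step 3: [SO₂Cl₂] = 1.5 × e^(-1.35)
Step 4: [SO₂Cl₂] = 1.5 × 0.25924 = 0.3889 M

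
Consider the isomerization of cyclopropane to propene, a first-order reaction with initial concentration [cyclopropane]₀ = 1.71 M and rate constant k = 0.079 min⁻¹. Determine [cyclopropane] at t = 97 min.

0.0008035 M

Step 1: For a first-order reaction: [cyclopropane] = [cyclopropane]₀ × e^(-kt)
Step 2: [cyclopropane] = 1.71 × e^(-0.079 × 97)
Step 3: [cyclopropane] = 1.71 × e^(-7.663)
Step 4: [cyclopropane] = 1.71 × 0.000469896 = 0.0008035 M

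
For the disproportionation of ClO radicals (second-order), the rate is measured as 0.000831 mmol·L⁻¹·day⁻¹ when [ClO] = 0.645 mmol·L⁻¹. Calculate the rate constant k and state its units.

0.001997 (mmol·L⁻¹)⁻¹·day⁻¹

Step 1: rate = k[ClO]^2, so k = rate / [ClO]^2.
Step 2: k = 0.000831 / (0.645)^2 = 0.000831 / 0.416.
Step 3: k = 0.001997 (mmol·L⁻¹)⁻¹·day⁻¹.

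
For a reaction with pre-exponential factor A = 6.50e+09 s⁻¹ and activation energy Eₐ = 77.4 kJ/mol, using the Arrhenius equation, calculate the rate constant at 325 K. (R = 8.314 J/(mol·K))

2.36e-03 s⁻¹

Step 1: Use the Arrhenius equation: k = A × exp(-Eₐ/RT)
Step 2: Convert Eₐ to J/mol: 77.4 kJ/mol = 77400 J/mol
Step 3: Calculate the exponent: -Eₐ/(RT) = -77400/(8.314 × 325) = -28.64492
Step 4: k = 6.50e+09 × exp(-28.64492)
Step 5: k = 6.50e+09 × 3.62802e-13 = 2.3582e-03 s⁻¹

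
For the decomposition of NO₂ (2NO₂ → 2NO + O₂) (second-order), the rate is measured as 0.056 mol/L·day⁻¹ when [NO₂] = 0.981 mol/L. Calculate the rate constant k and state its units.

0.05819 (mol/L)⁻¹·day⁻¹

Step 1: rate = k[NO₂]^2, so k = rate / [NO₂]^2.
Step 2: k = 0.056 / (0.981)^2 = 0.056 / 0.9624.
Step 3: k = 0.05819 (mol/L)⁻¹·day⁻¹.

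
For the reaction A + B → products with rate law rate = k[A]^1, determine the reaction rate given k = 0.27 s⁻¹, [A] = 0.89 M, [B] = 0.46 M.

0.2403 M/s

Step 1: The rate law is rate = k[A]^1
Step 2: Note that the rate does not depend on [B] (zero order in B).
Step 3: rate = 0.27 × (0.89)^1 = 0.2403 M/s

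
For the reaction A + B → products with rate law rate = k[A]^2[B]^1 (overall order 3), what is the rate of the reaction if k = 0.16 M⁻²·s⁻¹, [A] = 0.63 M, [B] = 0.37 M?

0.0235 M/s

Step 1: The rate law is rate = k[A]^2[B]^1, overall order = 2+1 = 3
Step 2: Substitute values: rate = 0.16 × (0.63)^2 × (0.37)^1
Step 3: rate = 0.16 × 0.3969 × 0.37 = 0.0234965 M/s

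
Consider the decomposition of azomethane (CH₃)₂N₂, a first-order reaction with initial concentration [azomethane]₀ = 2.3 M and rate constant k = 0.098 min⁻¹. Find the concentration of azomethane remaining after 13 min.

0.6433 M

Step 1: For a first-order reaction: [azomethane] = [azomethane]₀ × e^(-kt)
Step 2: [azomethane] = 2.3 × e^(-0.098 × 13)
Step 3: [azomethane] = 2.3 × e^(-1.274)
Step 4: [azomethane] = 2.3 × 0.279711 = 0.6433 M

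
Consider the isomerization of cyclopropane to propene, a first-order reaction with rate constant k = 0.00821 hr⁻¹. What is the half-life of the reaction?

84.43 hr

Step 1: For a first-order reaction, t₁/₂ = ln(2)/k
Step 2: t₁/₂ = ln(2)/0.00821
Step 3: t₁/₂ = 0.6931/0.00821 = 84.43 hr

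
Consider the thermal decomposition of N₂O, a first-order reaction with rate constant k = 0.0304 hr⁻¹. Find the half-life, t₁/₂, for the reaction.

22.8 hr

Step 1: For a first-order reaction, t₁/₂ = ln(2)/k
Step 2: t₁/₂ = ln(2)/0.0304
Step 3: t₁/₂ = 0.6931/0.0304 = 22.8 hr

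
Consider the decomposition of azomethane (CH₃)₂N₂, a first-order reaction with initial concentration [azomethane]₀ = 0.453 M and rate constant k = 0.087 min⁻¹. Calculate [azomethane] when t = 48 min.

0.006958 M

Step 1: For a first-order reaction: [azomethane] = [azomethane]₀ × e^(-kt)
Step 2: [azomethane] = 0.453 × e^(-0.087 × 48)
Step 3: [azomethane] = 0.453 × e^(-4.176)
Step 4: [azomethane] = 0.453 × 0.0153598 = 0.006958 M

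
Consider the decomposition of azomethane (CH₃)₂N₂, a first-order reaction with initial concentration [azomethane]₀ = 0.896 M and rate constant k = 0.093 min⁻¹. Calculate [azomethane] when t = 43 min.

0.01643 M

Step 1: For a first-order reaction: [azomethane] = [azomethane]₀ × e^(-kt)
Step 2: [azomethane] = 0.896 × e^(-0.093 × 43)
Step 3: [azomethane] = 0.896 × e^(-3.999)
Step 4: [azomethane] = 0.896 × 0.018334 = 0.01643 M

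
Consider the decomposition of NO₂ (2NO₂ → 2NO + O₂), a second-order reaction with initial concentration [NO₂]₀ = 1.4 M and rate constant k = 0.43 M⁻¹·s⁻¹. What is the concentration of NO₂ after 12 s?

0.1702 M

Step 1: For a second-order reaction: 1/[NO₂] = 1/[NO₂]₀ + kt
Step 2: 1/[NO₂] = 1/1.4 + 0.43 × 12
Step 3: 1/[NO₂] = 0.7143 + 5.16 = 5.874
Step 4: [NO₂] = 1/5.874 = 0.1702 M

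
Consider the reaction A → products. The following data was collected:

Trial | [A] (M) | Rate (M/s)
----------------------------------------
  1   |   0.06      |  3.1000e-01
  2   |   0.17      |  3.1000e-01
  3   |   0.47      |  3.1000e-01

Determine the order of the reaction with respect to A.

zeroth order (0)

Step 1: Compare trials - when concentration changes, rate stays constant.
Step 2: rate₂/rate₁ = 3.1000e-01/3.1000e-01 = 1
Step 3: [A]₂/[A]₁ = 0.17/0.06 = 2.833
Step 4: Since rate ratio ≈ (conc ratio)^0, the reaction is zeroth order.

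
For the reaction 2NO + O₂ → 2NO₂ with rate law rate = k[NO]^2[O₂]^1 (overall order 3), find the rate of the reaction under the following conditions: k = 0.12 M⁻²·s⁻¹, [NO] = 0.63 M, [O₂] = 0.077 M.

0.003667 M/s

Step 1: The rate law is rate = k[NO]^2[O₂]^1, overall order = 2+1 = 3
Step 2: Substitute values: rate = 0.12 × (0.63)^2 × (0.077)^1
Step 3: rate = 0.12 × 0.3969 × 0.077 = 0.00366736 M/s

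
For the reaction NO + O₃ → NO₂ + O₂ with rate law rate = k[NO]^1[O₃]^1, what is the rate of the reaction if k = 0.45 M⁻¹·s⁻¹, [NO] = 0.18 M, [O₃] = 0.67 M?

0.05427 M/s

Step 1: The rate law is rate = k[NO]^1[O₃]^1
Step 2: Substitute: rate = 0.45 × (0.18)^1 × (0.67)^1
Step 3: rate = 0.45 × 0.18 × 0.67 = 0.05427 M/s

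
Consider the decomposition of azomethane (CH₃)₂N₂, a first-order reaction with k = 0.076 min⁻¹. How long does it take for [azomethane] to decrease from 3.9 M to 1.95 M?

9.12 min

Step 1: For first-order: t = ln([azomethane]₀/[azomethane])/k
Step 2: t = ln(3.9/1.95)/0.076
Step 3: t = ln(2)/0.076
Step 4: t = 0.6931/0.076 = 9.12 min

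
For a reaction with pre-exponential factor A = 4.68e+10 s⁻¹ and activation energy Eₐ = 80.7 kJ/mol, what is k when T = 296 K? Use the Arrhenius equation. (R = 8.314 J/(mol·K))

2.68e-04 s⁻¹

Step 1: Use the Arrhenius equation: k = A × exp(-Eₐ/RT)
Step 2: Convert Eₐ to J/mol: 80.7 kJ/mol = 80700 J/mol
Step 3: Calculate the exponent: -Eₐ/(RT) = -80700/(8.314 × 296) = -32.79229
Step 4: k = 4.68e+10 × exp(-32.79229)
Step 5: k = 4.68e+10 × 5.73442e-15 = 2.6837e-04 s⁻¹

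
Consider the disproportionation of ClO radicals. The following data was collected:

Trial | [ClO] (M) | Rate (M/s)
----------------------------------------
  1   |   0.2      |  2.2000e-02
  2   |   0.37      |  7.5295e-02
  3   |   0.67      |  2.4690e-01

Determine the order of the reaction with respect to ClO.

second order (2)

Step 1: Compare trials to find order n where rate₂/rate₁ = ([ClO]₂/[ClO]₁)^n
Step 2: rate₂/rate₁ = 7.5295e-02/2.2000e-02 = 3.422
Step 3: [ClO]₂/[ClO]₁ = 0.37/0.2 = 1.85
Step 4: n = ln(3.422)/ln(1.85) = 2.00 ≈ 2
Step 5: The reaction is second order in ClO.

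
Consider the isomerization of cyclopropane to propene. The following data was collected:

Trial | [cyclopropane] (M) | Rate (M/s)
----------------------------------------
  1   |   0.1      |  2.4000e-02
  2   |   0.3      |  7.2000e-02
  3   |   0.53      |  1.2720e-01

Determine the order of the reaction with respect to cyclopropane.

first order (1)

Step 1: Compare trials to find order n where rate₂/rate₁ = ([cyclopropane]₂/[cyclopropane]₁)^n
Step 2: rate₂/rate₁ = 7.2000e-02/2.4000e-02 = 3
Step 3: [cyclopropane]₂/[cyclopropane]₁ = 0.3/0.1 = 3
Step 4: n = ln(3)/ln(3) = 1.00 ≈ 1
Step 5: The reaction is first order in cyclopropane.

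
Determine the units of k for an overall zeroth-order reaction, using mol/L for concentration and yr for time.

mol/L·yr⁻¹

Step 1: For overall order n, rate = k × (concentration)^n.
Step 2: Rate has units mol/L·yr⁻¹; concentration term has units (mol/L)^0.
Step 3: k = rate / (concentration)^n, so units of k = (mol/L)^(1-0)·yr⁻¹ = mol/L·yr⁻¹.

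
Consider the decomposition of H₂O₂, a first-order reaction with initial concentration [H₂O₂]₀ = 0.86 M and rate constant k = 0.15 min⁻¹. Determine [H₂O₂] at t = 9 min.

0.2229 M

Step 1: For a first-order reaction: [H₂O₂] = [H₂O₂]₀ × e^(-kt)
Step 2: [H₂O₂] = 0.86 × e^(-0.15 × 9)
Step 3: [H₂O₂] = 0.86 × e^(-1.35)
Step 4: [H₂O₂] = 0.86 × 0.25924 = 0.2229 M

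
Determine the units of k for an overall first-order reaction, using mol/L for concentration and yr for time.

yr⁻¹

Step 1: For overall order n, rate = k × (concentration)^n.
Step 2: Rate has units mol/L·yr⁻¹; concentration term has units (mol/L)^1.
Step 3: k = rate / (concentration)^n, so units of k = (mol/L)^(1-1)·yr⁻¹ = yr⁻¹.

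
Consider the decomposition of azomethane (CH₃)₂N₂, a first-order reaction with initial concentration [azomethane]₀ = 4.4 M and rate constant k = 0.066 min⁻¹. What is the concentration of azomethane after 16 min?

1.531 M

Step 1: For a first-order reaction: [azomethane] = [azomethane]₀ × e^(-kt)
Step 2: [azomethane] = 4.4 × e^(-0.066 × 16)
Step 3: [azomethane] = 4.4 × e^(-1.056)
Step 4: [azomethane] = 4.4 × 0.347844 = 1.531 M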